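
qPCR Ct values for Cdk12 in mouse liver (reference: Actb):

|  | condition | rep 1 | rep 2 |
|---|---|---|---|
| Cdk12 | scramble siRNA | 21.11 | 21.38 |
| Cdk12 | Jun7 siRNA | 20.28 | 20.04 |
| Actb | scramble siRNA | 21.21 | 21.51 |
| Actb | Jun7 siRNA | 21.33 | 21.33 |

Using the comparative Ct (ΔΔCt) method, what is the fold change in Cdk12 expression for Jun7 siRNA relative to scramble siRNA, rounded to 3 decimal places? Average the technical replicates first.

2.078

Mean Ct: Cdk12 scramble siRNA 21.245; Cdk12 Jun7 siRNA 20.160; Actb scramble siRNA 21.360; Actb Jun7 siRNA 21.330
ΔCt(scramble siRNA) = 21.245 − 21.360 = -0.115
ΔCt(Jun7 siRNA) = 20.160 − 21.330 = -1.170
ΔΔCt = -1.170 − (-0.115) = -1.055
Fold change = 2^(−(-1.055)) = 2^1.055 = 2.0777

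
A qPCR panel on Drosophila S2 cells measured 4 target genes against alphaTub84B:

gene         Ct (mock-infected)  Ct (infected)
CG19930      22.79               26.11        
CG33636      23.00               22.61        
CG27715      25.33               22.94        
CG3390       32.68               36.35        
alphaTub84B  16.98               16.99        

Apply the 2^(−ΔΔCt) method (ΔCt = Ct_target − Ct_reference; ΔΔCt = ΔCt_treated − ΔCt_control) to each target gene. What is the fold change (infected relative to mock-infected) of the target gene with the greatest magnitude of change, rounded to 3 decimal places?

CG19930: ΔΔCt = (26.11−16.99) − (22.79−16.98) = 9.12 − 5.81 = 3.31; fold change = 2^-3.31 = 0.101
CG33636: ΔΔCt = (22.61−16.99) − (23.00−16.98) = 5.62 − 6.02 = -0.40; fold change = 2^0.40 = 1.320
CG27715: ΔΔCt = (22.94−16.99) − (25.33−16.98) = 5.95 − 8.35 = -2.40; fold change = 2^2.40 = 5.278
CG3390: ΔΔCt = (36.35−16.99) − (32.68−16.98) = 19.36 − 15.70 = 3.66; fold change = 2^-3.66 = 0.079
CG3390 has the largest |ΔΔCt| = 3.66.

0.079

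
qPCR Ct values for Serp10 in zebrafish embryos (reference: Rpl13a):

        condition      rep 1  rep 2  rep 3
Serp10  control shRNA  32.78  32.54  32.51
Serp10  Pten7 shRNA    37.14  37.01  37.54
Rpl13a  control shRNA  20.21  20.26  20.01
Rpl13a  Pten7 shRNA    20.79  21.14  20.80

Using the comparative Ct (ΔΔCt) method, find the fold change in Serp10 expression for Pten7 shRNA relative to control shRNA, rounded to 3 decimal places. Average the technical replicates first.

0.068

Mean Ct: Serp10 control shRNA 32.610; Serp10 Pten7 shRNA 37.230; Rpl13a control shRNA 20.160; Rpl13a Pten7 shRNA 20.910
ΔCt(control shRNA) = 32.610 − 20.160 = 12.450
ΔCt(Pten7 shRNA) = 37.230 − 20.910 = 16.320
ΔΔCt = 16.320 − 12.450 = 3.870
Fold change = 2^(−3.870) = 0.0684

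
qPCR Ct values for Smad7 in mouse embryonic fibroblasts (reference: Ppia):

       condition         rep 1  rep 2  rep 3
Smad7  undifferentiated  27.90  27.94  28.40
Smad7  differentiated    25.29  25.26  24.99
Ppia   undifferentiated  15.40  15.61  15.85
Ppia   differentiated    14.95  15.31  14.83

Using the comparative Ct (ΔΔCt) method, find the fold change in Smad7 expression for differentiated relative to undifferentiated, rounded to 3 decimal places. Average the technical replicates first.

Mean Ct: Smad7 undifferentiated 28.080; Smad7 differentiated 25.180; Ppia undifferentiated 15.620; Ppia differentiated 15.030
ΔCt(undifferentiated) = 28.080 − 15.620 = 12.460
ΔCt(differentiated) = 25.180 − 15.030 = 10.150
ΔΔCt = 10.150 − 12.460 = -2.310
Fold change = 2^(−(-2.310)) = 2^2.310 = 4.9588

4.959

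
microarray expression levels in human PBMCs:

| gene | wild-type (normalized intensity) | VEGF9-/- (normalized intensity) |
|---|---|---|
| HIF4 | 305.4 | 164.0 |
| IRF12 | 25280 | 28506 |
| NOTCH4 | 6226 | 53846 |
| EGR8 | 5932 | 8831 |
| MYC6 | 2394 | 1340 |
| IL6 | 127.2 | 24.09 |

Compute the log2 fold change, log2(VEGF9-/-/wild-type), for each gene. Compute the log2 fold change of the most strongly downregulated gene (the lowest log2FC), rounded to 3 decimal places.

-2.401

log2(164.0/305.4) = -0.897  (HIF4)
log2(28506/25280) = 0.173  (IRF12)
log2(53846/6226) = 3.112  (NOTCH4)
log2(8831/5932) = 0.574  (EGR8)
log2(1340/2394) = -0.837  (MYC6)
log2(24.09/127.2) = -2.401  (IL6)
IL6 is most strongly downregulated.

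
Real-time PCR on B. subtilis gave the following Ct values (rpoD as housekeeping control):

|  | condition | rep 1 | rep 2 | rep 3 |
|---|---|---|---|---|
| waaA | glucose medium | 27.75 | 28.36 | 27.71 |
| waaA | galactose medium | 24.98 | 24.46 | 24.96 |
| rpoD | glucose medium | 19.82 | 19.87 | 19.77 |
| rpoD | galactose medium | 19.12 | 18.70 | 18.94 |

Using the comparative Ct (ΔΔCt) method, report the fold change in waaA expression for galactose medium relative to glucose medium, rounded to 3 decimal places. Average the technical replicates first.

4.724

Mean Ct: waaA glucose medium 27.940; waaA galactose medium 24.800; rpoD glucose medium 19.820; rpoD galactose medium 18.920
ΔCt(glucose medium) = 27.940 − 19.820 = 8.120
ΔCt(galactose medium) = 24.800 − 18.920 = 5.880
ΔΔCt = 5.880 − 8.120 = -2.240
Fold change = 2^(−(-2.240)) = 2^2.240 = 4.7240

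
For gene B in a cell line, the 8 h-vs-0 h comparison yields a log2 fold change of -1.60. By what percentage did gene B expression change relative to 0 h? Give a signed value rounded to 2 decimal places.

Fold change = 2^(-1.60) = 0.3299
Percent change = (FC − 1) × 100% = (0.3299 − 1) × 100 = -67.01%

-67.01%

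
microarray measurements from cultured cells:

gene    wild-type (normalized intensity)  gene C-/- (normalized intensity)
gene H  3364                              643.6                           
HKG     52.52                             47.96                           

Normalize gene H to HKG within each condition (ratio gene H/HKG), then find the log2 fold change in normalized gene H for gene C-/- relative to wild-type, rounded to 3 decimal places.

gene H/HKG (wild-type) = 3364 / 52.52 = 64.052
gene H/HKG (gene C-/-) = 643.6 / 47.96 = 13.42
Fold change = 13.42 / 64.052 = 0.2095
log2(0.2095) = -2.2549

-2.255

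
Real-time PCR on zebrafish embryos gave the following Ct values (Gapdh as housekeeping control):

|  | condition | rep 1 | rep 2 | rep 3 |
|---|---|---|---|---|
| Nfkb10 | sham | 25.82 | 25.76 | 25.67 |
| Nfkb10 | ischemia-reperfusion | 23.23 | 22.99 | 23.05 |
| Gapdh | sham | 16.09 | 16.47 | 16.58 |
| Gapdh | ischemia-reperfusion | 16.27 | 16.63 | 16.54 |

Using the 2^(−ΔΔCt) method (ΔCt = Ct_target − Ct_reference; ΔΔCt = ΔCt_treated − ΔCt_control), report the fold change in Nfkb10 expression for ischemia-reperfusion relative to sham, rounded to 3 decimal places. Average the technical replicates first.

Mean Ct: Nfkb10 sham 25.750; Nfkb10 ischemia-reperfusion 23.090; Gapdh sham 16.380; Gapdh ischemia-reperfusion 16.480
ΔCt(sham) = 25.750 − 16.380 = 9.370
ΔCt(ischemia-reperfusion) = 23.090 − 16.480 = 6.610
ΔΔCt = 6.610 − 9.370 = -2.760
Fold change = 2^(−(-2.760)) = 2^2.760 = 6.7740

6.774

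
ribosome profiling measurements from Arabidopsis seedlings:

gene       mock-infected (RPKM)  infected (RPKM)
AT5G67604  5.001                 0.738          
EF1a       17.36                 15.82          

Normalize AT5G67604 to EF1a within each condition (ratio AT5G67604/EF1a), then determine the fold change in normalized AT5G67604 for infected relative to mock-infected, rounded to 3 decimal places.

AT5G67604/EF1a (mock-infected) = 5.001 / 17.36 = 0.28808
AT5G67604/EF1a (infected) = 0.738 / 15.82 = 0.04665
Fold change = 0.04665 / 0.28808 = 0.1619

0.162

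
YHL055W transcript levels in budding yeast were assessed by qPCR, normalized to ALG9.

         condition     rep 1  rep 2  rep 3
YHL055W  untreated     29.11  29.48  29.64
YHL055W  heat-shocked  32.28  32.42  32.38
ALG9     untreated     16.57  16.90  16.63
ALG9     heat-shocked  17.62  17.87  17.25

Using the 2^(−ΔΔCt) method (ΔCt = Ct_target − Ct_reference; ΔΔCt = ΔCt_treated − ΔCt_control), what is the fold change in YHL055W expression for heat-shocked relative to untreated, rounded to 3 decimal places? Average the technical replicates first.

0.238

Mean Ct: YHL055W untreated 29.410; YHL055W heat-shocked 32.360; ALG9 untreated 16.700; ALG9 heat-shocked 17.580
ΔCt(untreated) = 29.410 − 16.700 = 12.710
ΔCt(heat-shocked) = 32.360 − 17.580 = 14.780
ΔΔCt = 14.780 − 12.710 = 2.070
Fold change = 2^(−2.070) = 0.2382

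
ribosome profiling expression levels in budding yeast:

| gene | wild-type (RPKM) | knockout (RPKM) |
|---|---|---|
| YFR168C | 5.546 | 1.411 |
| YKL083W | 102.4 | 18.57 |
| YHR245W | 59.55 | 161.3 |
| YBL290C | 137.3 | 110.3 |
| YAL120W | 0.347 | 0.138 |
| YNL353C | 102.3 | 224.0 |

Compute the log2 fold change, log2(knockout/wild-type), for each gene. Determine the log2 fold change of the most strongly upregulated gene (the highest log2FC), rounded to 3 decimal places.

log2(1.411/5.546) = -1.975  (YFR168C)
log2(18.57/102.4) = -2.463  (YKL083W)
log2(161.3/59.55) = 1.438  (YHR245W)
log2(110.3/137.3) = -0.316  (YBL290C)
log2(0.138/0.347) = -1.330  (YAL120W)
log2(224.0/102.3) = 1.131  (YNL353C)
YHR245W is most strongly upregulated.

1.438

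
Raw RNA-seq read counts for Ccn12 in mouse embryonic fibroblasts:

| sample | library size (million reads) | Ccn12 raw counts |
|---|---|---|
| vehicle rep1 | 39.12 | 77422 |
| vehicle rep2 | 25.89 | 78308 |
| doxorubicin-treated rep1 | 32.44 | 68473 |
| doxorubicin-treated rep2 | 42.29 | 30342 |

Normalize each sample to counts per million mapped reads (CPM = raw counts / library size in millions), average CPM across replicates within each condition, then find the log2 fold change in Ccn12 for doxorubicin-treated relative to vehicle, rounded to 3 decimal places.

CPM(vehicle rep1) = 77422 / 39.12 = 1979.0900
CPM(vehicle rep2) = 78308 / 25.89 = 3024.6427
CPM(doxorubicin-treated rep1) = 68473 / 32.44 = 2110.7583
CPM(doxorubicin-treated rep2) = 30342 / 42.29 = 717.4746
mean CPM(vehicle) = 2501.8663; mean CPM(doxorubicin-treated) = 1414.1165
Fold change = 1414.1165 / 2501.8663 = 0.56522
log2(0.56522) = -0.8231

-0.823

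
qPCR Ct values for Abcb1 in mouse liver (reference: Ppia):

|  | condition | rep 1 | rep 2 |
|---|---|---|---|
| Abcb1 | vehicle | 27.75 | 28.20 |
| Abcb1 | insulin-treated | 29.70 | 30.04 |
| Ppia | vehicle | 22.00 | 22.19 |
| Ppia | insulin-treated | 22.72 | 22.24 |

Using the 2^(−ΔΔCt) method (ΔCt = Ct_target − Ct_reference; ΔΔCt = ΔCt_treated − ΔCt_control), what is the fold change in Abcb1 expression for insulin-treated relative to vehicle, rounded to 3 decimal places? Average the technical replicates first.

0.351

Mean Ct: Abcb1 vehicle 27.975; Abcb1 insulin-treated 29.870; Ppia vehicle 22.095; Ppia insulin-treated 22.480
ΔCt(vehicle) = 27.975 − 22.095 = 5.880
ΔCt(insulin-treated) = 29.870 − 22.480 = 7.390
ΔΔCt = 7.390 − 5.880 = 1.510
Fold change = 2^(−1.510) = 0.3511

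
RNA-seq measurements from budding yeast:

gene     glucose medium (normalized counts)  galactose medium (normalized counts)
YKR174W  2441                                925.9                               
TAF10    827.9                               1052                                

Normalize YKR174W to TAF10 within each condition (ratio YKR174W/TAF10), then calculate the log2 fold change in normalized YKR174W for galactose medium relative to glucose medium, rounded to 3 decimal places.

YKR174W/TAF10 (glucose medium) = 2441 / 827.9 = 2.9484
YKR174W/TAF10 (galactose medium) = 925.9 / 1052 = 0.88013
Fold change = 0.88013 / 2.9484 = 0.2985
log2(0.2985) = -1.7442

-1.744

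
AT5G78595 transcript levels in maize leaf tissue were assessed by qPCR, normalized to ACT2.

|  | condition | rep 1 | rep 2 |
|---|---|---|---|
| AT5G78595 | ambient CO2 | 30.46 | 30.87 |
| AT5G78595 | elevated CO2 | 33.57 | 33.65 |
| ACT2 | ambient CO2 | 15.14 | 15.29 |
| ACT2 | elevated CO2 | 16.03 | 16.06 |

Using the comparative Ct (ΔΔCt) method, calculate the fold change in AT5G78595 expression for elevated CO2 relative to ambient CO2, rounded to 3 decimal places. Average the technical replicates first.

0.231

Mean Ct: AT5G78595 ambient CO2 30.665; AT5G78595 elevated CO2 33.610; ACT2 ambient CO2 15.215; ACT2 elevated CO2 16.045
ΔCt(ambient CO2) = 30.665 − 15.215 = 15.450
ΔCt(elevated CO2) = 33.610 − 16.045 = 17.565
ΔΔCt = 17.565 − 15.450 = 2.115
Fold change = 2^(−2.115) = 0.2308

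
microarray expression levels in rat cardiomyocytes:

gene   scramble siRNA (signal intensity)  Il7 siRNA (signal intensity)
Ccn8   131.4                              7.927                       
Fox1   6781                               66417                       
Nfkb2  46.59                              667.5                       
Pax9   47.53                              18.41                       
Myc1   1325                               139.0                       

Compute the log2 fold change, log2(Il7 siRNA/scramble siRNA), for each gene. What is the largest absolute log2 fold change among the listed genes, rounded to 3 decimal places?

4.051

log2(7.927/131.4) = -4.051  (Ccn8)
log2(66417/6781) = 3.292  (Fox1)
log2(667.5/46.59) = 3.841  (Nfkb2)
log2(18.41/47.53) = -1.368  (Pax9)
log2(139.0/1325) = -3.253  (Myc1)
The largest magnitude belongs to Ccn8.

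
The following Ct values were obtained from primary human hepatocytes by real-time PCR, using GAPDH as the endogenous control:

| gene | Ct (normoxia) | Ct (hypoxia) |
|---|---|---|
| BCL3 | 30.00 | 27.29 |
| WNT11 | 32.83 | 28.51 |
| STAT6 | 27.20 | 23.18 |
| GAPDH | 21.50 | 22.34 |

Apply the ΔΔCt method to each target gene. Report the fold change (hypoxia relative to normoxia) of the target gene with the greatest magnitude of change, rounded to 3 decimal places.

BCL3: ΔΔCt = (27.29−22.34) − (30.00−21.50) = 4.95 − 8.50 = -3.55; fold change = 2^3.55 = 11.713
WNT11: ΔΔCt = (28.51−22.34) − (32.83−21.50) = 6.17 − 11.33 = -5.16; fold change = 2^5.16 = 35.753
STAT6: ΔΔCt = (23.18−22.34) − (27.20−21.50) = 0.84 − 5.70 = -4.86; fold change = 2^4.86 = 29.041
WNT11 has the largest |ΔΔCt| = 5.16.

35.753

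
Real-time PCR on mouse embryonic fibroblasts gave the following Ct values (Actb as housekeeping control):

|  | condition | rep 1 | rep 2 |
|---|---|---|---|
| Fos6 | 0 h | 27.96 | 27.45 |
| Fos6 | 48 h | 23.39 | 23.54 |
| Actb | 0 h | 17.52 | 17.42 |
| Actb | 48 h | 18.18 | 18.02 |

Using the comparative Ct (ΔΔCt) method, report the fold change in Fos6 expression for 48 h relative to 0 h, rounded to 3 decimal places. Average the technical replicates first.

Mean Ct: Fos6 0 h 27.705; Fos6 48 h 23.465; Actb 0 h 17.470; Actb 48 h 18.100
ΔCt(0 h) = 27.705 − 17.470 = 10.235
ΔCt(48 h) = 23.465 − 18.100 = 5.365
ΔΔCt = 5.365 − 10.235 = -4.870
Fold change = 2^(−(-4.870)) = 2^4.870 = 29.2426

29.243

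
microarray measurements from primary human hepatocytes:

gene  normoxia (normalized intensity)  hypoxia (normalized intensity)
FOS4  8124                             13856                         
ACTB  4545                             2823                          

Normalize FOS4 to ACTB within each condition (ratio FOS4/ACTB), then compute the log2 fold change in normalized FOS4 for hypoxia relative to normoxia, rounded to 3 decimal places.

FOS4/ACTB (normoxia) = 8124 / 4545 = 1.7875
FOS4/ACTB (hypoxia) = 13856 / 2823 = 4.9083
Fold change = 4.9083 / 1.7875 = 2.7459
log2(2.7459) = 1.4573

1.457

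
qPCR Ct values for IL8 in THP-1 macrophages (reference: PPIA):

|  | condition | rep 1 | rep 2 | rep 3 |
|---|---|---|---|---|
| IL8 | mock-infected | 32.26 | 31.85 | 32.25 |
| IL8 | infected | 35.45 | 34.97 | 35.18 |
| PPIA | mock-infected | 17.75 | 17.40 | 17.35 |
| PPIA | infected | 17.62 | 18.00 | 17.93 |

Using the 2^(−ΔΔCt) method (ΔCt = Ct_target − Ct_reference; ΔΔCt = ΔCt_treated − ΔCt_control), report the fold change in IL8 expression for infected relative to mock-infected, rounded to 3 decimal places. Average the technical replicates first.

0.151

Mean Ct: IL8 mock-infected 32.120; IL8 infected 35.200; PPIA mock-infected 17.500; PPIA infected 17.850
ΔCt(mock-infected) = 32.120 − 17.500 = 14.620
ΔCt(infected) = 35.200 − 17.850 = 17.350
ΔΔCt = 17.350 − 14.620 = 2.730
Fold change = 2^(−2.730) = 0.1507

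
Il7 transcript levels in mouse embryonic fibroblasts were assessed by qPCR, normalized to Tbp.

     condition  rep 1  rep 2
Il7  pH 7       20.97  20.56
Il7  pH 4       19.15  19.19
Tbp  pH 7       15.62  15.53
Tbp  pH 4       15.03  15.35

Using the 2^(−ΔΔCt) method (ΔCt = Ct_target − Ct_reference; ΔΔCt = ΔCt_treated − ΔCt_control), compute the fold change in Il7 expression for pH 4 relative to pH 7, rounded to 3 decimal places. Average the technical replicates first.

Mean Ct: Il7 pH 7 20.765; Il7 pH 4 19.170; Tbp pH 7 15.575; Tbp pH 4 15.190
ΔCt(pH 7) = 20.765 − 15.575 = 5.190
ΔCt(pH 4) = 19.170 − 15.190 = 3.980
ΔΔCt = 3.980 − 5.190 = -1.210
Fold change = 2^(−(-1.210)) = 2^1.210 = 2.3134

2.313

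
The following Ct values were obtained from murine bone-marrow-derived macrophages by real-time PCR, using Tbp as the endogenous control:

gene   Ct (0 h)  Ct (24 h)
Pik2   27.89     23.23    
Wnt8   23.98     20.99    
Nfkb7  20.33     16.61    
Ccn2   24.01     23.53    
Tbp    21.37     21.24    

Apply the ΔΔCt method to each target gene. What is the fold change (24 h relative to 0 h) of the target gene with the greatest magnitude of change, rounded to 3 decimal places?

Pik2: ΔΔCt = (23.23−21.24) − (27.89−21.37) = 1.99 − 6.52 = -4.53; fold change = 2^4.53 = 23.103
Wnt8: ΔΔCt = (20.99−21.24) − (23.98−21.37) = -0.25 − 2.61 = -2.86; fold change = 2^2.86 = 7.260
Nfkb7: ΔΔCt = (16.61−21.24) − (20.33−21.37) = -4.63 − (-1.04) = -3.59; fold change = 2^3.59 = 12.042
Ccn2: ΔΔCt = (23.53−21.24) − (24.01−21.37) = 2.29 − 2.64 = -0.35; fold change = 2^0.35 = 1.275
Pik2 has the largest |ΔΔCt| = 4.53.

23.103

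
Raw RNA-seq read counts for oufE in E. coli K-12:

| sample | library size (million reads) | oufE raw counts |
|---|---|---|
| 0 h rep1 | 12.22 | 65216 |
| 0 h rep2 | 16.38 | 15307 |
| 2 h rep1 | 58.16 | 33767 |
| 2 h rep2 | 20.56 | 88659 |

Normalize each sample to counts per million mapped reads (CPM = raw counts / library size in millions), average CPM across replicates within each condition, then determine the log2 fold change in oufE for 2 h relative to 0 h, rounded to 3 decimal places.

CPM(0 h rep1) = 65216 / 12.22 = 5336.8249
CPM(0 h rep2) = 15307 / 16.38 = 934.4933
CPM(2 h rep1) = 33767 / 58.16 = 580.5880
CPM(2 h rep2) = 88659 / 20.56 = 4312.2082
mean CPM(0 h) = 3135.6591; mean CPM(2 h) = 2446.3981
Fold change = 2446.3981 / 3135.6591 = 0.78019
log2(0.78019) = -0.3581

-0.358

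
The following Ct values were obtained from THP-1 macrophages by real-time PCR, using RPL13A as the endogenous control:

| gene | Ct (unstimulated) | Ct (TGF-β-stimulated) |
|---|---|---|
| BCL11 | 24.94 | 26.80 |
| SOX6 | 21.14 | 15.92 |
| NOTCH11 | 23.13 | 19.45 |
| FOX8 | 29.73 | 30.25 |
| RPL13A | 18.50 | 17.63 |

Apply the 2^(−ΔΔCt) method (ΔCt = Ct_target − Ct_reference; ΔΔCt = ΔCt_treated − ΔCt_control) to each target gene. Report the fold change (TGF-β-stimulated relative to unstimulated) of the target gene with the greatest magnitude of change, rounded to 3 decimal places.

BCL11: ΔΔCt = (26.80−17.63) − (24.94−18.50) = 9.17 − 6.44 = 2.73; fold change = 2^-2.73 = 0.151
SOX6: ΔΔCt = (15.92−17.63) − (21.14−18.50) = -1.71 − 2.64 = -4.35; fold change = 2^4.35 = 20.393
NOTCH11: ΔΔCt = (19.45−17.63) − (23.13−18.50) = 1.82 − 4.63 = -2.81; fold change = 2^2.81 = 7.013
FOX8: ΔΔCt = (30.25−17.63) − (29.73−18.50) = 12.62 − 11.23 = 1.39; fold change = 2^-1.39 = 0.382
SOX6 has the largest |ΔΔCt| = 4.35.

20.393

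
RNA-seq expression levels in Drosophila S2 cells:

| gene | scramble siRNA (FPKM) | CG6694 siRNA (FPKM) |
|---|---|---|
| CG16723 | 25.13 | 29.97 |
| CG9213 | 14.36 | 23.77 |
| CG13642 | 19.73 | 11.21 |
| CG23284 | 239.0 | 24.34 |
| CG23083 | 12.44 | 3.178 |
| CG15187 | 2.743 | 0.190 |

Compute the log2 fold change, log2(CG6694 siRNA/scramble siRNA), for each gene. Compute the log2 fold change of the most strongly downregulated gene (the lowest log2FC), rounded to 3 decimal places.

log2(29.97/25.13) = 0.254  (CG16723)
log2(23.77/14.36) = 0.727  (CG9213)
log2(11.21/19.73) = -0.816  (CG13642)
log2(24.34/239.0) = -3.296  (CG23284)
log2(3.178/12.44) = -1.969  (CG23083)
log2(0.190/2.743) = -3.852  (CG15187)
CG15187 is most strongly downregulated.

-3.852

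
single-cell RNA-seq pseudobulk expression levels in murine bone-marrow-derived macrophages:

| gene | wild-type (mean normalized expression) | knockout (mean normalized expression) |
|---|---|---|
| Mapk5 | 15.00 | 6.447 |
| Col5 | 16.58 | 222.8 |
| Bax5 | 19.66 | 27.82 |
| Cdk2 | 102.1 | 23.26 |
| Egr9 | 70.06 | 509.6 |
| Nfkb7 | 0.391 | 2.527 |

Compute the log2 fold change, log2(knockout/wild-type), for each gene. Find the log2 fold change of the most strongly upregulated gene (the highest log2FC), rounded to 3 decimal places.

log2(6.447/15.00) = -1.218  (Mapk5)
log2(222.8/16.58) = 3.748  (Col5)
log2(27.82/19.66) = 0.501  (Bax5)
log2(23.26/102.1) = -2.134  (Cdk2)
log2(509.6/70.06) = 2.863  (Egr9)
log2(2.527/0.391) = 2.692  (Nfkb7)
Col5 is most strongly upregulated.

3.748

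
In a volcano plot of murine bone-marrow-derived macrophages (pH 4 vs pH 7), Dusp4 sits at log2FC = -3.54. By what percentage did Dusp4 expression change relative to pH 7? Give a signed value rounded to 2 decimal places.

Fold change = 2^(-3.54) = 0.0860
Percent change = (FC − 1) × 100% = (0.0860 − 1) × 100 = -91.40%

-91.40%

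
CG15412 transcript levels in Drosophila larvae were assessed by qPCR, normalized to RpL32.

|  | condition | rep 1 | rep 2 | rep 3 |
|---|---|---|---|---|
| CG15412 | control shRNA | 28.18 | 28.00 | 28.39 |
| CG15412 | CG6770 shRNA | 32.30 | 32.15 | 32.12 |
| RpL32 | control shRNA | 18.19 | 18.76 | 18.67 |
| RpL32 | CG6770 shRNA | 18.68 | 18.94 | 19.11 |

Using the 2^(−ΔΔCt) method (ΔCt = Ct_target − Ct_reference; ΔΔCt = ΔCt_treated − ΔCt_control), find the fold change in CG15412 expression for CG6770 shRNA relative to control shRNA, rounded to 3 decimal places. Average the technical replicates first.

Mean Ct: CG15412 control shRNA 28.190; CG15412 CG6770 shRNA 32.190; RpL32 control shRNA 18.540; RpL32 CG6770 shRNA 18.910
ΔCt(control shRNA) = 28.190 − 18.540 = 9.650
ΔCt(CG6770 shRNA) = 32.190 − 18.910 = 13.280
ΔΔCt = 13.280 − 9.650 = 3.630
Fold change = 2^(−3.630) = 0.0808

0.081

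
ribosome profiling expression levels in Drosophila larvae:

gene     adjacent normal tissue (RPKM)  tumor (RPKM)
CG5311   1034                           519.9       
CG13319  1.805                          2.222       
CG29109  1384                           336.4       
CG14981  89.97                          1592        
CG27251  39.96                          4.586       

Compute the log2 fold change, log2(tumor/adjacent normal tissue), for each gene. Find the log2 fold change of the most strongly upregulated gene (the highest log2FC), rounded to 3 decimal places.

log2(519.9/1034) = -0.992  (CG5311)
log2(2.222/1.805) = 0.300  (CG13319)
log2(336.4/1384) = -2.041  (CG29109)
log2(1592/89.97) = 4.145  (CG14981)
log2(4.586/39.96) = -3.123  (CG27251)
CG14981 is most strongly upregulated.

4.145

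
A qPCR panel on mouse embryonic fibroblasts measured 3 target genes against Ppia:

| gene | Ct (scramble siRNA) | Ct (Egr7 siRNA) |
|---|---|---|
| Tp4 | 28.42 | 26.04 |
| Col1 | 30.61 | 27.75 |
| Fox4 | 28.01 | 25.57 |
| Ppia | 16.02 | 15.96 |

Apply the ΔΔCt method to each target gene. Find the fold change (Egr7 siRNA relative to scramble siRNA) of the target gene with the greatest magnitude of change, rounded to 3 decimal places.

Tp4: ΔΔCt = (26.04−15.96) − (28.42−16.02) = 10.08 − 12.40 = -2.32; fold change = 2^2.32 = 4.993
Col1: ΔΔCt = (27.75−15.96) − (30.61−16.02) = 11.79 − 14.59 = -2.80; fold change = 2^2.80 = 6.964
Fox4: ΔΔCt = (25.57−15.96) − (28.01−16.02) = 9.61 − 11.99 = -2.38; fold change = 2^2.38 = 5.205
Col1 has the largest |ΔΔCt| = 2.80.

6.964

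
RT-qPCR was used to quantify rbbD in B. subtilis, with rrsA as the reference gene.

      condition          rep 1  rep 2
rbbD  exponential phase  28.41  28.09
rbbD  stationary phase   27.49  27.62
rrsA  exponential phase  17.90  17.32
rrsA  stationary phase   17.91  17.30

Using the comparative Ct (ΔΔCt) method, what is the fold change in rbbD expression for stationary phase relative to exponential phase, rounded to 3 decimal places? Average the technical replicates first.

1.613

Mean Ct: rbbD exponential phase 28.250; rbbD stationary phase 27.555; rrsA exponential phase 17.610; rrsA stationary phase 17.605
ΔCt(exponential phase) = 28.250 − 17.610 = 10.640
ΔCt(stationary phase) = 27.555 − 17.605 = 9.950
ΔΔCt = 9.950 − 10.640 = -0.690
Fold change = 2^(−(-0.690)) = 2^0.690 = 1.6133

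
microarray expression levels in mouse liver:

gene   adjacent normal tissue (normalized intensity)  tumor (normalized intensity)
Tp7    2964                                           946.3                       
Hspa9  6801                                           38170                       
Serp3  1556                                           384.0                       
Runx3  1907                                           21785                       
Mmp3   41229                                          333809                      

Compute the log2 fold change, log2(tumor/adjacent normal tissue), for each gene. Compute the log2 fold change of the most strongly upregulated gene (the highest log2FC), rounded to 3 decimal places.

3.514

log2(946.3/2964) = -1.647  (Tp7)
log2(38170/6801) = 2.489  (Hspa9)
log2(384.0/1556) = -2.019  (Serp3)
log2(21785/1907) = 3.514  (Runx3)
log2(333809/41229) = 3.017  (Mmp3)
Runx3 is most strongly upregulated.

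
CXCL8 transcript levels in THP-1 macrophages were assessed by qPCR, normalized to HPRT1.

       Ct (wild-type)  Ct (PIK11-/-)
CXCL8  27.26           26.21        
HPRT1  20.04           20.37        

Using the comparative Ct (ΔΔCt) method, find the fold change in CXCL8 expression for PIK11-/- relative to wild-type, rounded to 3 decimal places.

2.603

ΔCt(wild-type) = 27.260 − 20.040 = 7.220
ΔCt(PIK11-/-) = 26.210 − 20.370 = 5.840
ΔΔCt = 5.840 − 7.220 = -1.380
Fold change = 2^(−(-1.380)) = 2^1.380 = 2.6027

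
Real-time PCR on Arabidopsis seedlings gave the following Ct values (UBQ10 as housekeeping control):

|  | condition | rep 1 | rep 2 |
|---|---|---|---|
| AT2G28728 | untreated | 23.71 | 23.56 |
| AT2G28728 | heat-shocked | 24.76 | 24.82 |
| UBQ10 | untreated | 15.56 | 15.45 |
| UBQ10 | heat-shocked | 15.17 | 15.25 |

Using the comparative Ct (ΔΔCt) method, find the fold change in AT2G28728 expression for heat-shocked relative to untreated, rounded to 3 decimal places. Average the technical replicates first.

0.366

Mean Ct: AT2G28728 untreated 23.635; AT2G28728 heat-shocked 24.790; UBQ10 untreated 15.505; UBQ10 heat-shocked 15.210
ΔCt(untreated) = 23.635 − 15.505 = 8.130
ΔCt(heat-shocked) = 24.790 − 15.210 = 9.580
ΔΔCt = 9.580 − 8.130 = 1.450
Fold change = 2^(−1.450) = 0.3660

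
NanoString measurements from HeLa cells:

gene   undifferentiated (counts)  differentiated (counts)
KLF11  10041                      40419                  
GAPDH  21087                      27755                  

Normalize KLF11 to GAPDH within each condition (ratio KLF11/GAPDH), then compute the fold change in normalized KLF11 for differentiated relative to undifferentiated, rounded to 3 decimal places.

3.058

KLF11/GAPDH (undifferentiated) = 10041 / 21087 = 0.47617
KLF11/GAPDH (differentiated) = 40419 / 27755 = 1.4563
Fold change = 1.4563 / 0.47617 = 3.0583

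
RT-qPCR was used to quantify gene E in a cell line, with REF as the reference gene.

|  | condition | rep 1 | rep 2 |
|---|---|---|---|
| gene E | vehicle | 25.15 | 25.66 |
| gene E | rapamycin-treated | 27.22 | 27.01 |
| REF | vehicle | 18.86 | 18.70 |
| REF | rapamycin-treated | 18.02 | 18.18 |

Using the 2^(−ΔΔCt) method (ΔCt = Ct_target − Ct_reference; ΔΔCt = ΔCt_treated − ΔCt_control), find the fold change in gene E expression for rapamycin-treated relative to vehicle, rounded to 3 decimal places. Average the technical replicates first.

0.191

Mean Ct: gene E vehicle 25.405; gene E rapamycin-treated 27.115; REF vehicle 18.780; REF rapamycin-treated 18.100
ΔCt(vehicle) = 25.405 − 18.780 = 6.625
ΔCt(rapamycin-treated) = 27.115 − 18.100 = 9.015
ΔΔCt = 9.015 − 6.625 = 2.390
Fold change = 2^(−2.390) = 0.1908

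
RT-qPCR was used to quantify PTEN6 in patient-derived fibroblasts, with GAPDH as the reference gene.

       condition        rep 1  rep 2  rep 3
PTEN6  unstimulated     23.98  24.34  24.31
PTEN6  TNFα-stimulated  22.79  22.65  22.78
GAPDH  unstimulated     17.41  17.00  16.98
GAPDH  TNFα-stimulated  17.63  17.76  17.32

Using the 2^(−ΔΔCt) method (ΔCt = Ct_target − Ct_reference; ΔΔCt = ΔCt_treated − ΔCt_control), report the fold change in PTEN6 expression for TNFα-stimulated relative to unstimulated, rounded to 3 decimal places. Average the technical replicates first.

Mean Ct: PTEN6 unstimulated 24.210; PTEN6 TNFα-stimulated 22.740; GAPDH unstimulated 17.130; GAPDH TNFα-stimulated 17.570
ΔCt(unstimulated) = 24.210 − 17.130 = 7.080
ΔCt(TNFα-stimulated) = 22.740 − 17.570 = 5.170
ΔΔCt = 5.170 − 7.080 = -1.910
Fold change = 2^(−(-1.910)) = 2^1.910 = 3.7581

3.758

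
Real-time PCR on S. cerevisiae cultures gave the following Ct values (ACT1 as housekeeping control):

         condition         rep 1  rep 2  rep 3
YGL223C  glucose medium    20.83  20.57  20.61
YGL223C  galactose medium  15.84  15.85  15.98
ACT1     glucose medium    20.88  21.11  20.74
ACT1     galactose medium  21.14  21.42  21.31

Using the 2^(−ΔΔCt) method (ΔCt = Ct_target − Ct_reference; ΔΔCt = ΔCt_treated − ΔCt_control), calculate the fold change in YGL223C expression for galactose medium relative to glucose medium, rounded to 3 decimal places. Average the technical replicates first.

Mean Ct: YGL223C glucose medium 20.670; YGL223C galactose medium 15.890; ACT1 glucose medium 20.910; ACT1 galactose medium 21.290
ΔCt(glucose medium) = 20.670 − 20.910 = -0.240
ΔCt(galactose medium) = 15.890 − 21.290 = -5.400
ΔΔCt = -5.400 − (-0.240) = -5.160
Fold change = 2^(−(-5.160)) = 2^5.160 = 35.7532

35.753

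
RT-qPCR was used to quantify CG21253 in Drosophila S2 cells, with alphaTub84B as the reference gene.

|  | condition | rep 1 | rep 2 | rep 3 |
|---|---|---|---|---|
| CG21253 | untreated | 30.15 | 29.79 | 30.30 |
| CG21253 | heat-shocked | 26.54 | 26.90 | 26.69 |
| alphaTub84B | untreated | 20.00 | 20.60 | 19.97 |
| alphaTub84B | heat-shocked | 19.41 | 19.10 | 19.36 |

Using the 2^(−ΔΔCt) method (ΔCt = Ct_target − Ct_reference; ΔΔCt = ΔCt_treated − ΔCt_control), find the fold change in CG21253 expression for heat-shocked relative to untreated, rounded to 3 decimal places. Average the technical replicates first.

Mean Ct: CG21253 untreated 30.080; CG21253 heat-shocked 26.710; alphaTub84B untreated 20.190; alphaTub84B heat-shocked 19.290
ΔCt(untreated) = 30.080 − 20.190 = 9.890
ΔCt(heat-shocked) = 26.710 − 19.290 = 7.420
ΔΔCt = 7.420 − 9.890 = -2.470
Fold change = 2^(−(-2.470)) = 2^2.470 = 5.5404

5.540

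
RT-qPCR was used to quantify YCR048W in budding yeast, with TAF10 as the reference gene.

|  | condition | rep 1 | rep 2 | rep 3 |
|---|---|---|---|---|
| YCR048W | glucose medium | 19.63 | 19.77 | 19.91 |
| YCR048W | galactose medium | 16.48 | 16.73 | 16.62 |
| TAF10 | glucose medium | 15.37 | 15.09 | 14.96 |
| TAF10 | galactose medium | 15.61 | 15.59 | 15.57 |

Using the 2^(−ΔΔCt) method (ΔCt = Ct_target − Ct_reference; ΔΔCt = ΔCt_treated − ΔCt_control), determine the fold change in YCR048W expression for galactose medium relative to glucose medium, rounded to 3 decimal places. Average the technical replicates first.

Mean Ct: YCR048W glucose medium 19.770; YCR048W galactose medium 16.610; TAF10 glucose medium 15.140; TAF10 galactose medium 15.590
ΔCt(glucose medium) = 19.770 − 15.140 = 4.630
ΔCt(galactose medium) = 16.610 − 15.590 = 1.020
ΔΔCt = 1.020 − 4.630 = -3.610
Fold change = 2^(−(-3.610)) = 2^3.610 = 12.2101

12.210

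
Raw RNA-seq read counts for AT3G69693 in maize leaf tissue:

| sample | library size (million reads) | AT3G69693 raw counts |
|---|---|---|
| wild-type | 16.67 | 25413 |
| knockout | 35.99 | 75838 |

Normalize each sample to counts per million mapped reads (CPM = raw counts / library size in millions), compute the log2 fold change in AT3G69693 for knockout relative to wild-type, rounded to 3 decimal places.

CPM(wild-type) = 25413 / 16.67 = 1524.4751
CPM(knockout) = 75838 / 35.99 = 2107.1964
Fold change = 2107.1964 / 1524.4751 = 1.38224
log2(1.38224) = 0.4670

0.467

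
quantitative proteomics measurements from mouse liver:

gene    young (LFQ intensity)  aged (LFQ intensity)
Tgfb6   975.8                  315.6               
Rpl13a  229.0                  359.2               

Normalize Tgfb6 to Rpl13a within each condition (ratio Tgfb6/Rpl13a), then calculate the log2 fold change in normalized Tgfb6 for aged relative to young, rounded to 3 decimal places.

Tgfb6/Rpl13a (young) = 975.8 / 229.0 = 4.2611
Tgfb6/Rpl13a (aged) = 315.6 / 359.2 = 0.87862
Fold change = 0.87862 / 4.2611 = 0.2062
log2(0.2062) = -2.2779

-2.278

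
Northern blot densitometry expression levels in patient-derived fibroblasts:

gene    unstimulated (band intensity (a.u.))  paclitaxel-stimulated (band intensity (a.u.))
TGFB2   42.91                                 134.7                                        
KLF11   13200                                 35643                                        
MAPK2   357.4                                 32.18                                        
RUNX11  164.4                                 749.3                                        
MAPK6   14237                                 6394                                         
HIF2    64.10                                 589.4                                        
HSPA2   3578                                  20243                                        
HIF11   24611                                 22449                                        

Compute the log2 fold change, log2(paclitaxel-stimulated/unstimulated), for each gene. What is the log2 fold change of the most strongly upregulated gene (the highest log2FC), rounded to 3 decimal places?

log2(134.7/42.91) = 1.650  (TGFB2)
log2(35643/13200) = 1.433  (KLF11)
log2(32.18/357.4) = -3.473  (MAPK2)
log2(749.3/164.4) = 2.188  (RUNX11)
log2(6394/14237) = -1.155  (MAPK6)
log2(589.4/64.10) = 3.201  (HIF2)
log2(20243/3578) = 2.500  (HSPA2)
log2(22449/24611) = -0.133  (HIF11)
HIF2 is most strongly upregulated.

3.201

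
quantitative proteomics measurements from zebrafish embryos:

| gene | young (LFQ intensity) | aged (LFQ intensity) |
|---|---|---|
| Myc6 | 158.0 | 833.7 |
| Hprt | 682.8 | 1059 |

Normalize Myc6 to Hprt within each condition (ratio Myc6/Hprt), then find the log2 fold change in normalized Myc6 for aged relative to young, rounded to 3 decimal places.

1.766

Myc6/Hprt (young) = 158.0 / 682.8 = 0.2314
Myc6/Hprt (aged) = 833.7 / 1059 = 0.78725
Fold change = 0.78725 / 0.2314 = 3.4021
log2(3.4021) = 1.7664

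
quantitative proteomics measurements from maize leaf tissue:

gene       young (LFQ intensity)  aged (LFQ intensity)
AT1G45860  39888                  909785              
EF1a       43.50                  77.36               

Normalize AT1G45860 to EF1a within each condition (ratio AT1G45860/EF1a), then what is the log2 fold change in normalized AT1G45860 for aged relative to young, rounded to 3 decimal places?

AT1G45860/EF1a (young) = 39888 / 43.50 = 916.97
AT1G45860/EF1a (aged) = 909785 / 77.36 = 11760
Fold change = 11760 / 916.97 = 12.8254
log2(12.8254) = 3.6809

3.681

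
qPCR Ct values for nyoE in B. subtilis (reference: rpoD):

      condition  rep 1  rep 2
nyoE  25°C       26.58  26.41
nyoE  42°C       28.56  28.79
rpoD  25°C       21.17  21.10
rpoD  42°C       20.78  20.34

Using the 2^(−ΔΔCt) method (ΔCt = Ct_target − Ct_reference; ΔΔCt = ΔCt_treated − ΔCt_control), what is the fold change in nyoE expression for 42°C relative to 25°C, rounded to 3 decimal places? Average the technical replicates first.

Mean Ct: nyoE 25°C 26.495; nyoE 42°C 28.675; rpoD 25°C 21.135; rpoD 42°C 20.560
ΔCt(25°C) = 26.495 − 21.135 = 5.360
ΔCt(42°C) = 28.675 − 20.560 = 8.115
ΔΔCt = 8.115 − 5.360 = 2.755
Fold change = 2^(−2.755) = 0.1481

0.148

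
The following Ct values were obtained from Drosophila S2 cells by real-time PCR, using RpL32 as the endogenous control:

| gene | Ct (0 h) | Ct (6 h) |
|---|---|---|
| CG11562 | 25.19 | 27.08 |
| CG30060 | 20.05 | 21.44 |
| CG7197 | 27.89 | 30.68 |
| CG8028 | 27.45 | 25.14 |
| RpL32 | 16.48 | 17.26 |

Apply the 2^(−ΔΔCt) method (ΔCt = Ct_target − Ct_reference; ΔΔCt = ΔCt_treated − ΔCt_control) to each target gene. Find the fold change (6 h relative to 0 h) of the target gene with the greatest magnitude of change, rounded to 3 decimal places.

8.515

CG11562: ΔΔCt = (27.08−17.26) − (25.19−16.48) = 9.82 − 8.71 = 1.11; fold change = 2^-1.11 = 0.463
CG30060: ΔΔCt = (21.44−17.26) − (20.05−16.48) = 4.18 − 3.57 = 0.61; fold change = 2^-0.61 = 0.655
CG7197: ΔΔCt = (30.68−17.26) − (27.89−16.48) = 13.42 − 11.41 = 2.01; fold change = 2^-2.01 = 0.248
CG8028: ΔΔCt = (25.14−17.26) − (27.45−16.48) = 7.88 − 10.97 = -3.09; fold change = 2^3.09 = 8.515
CG8028 has the largest |ΔΔCt| = 3.09.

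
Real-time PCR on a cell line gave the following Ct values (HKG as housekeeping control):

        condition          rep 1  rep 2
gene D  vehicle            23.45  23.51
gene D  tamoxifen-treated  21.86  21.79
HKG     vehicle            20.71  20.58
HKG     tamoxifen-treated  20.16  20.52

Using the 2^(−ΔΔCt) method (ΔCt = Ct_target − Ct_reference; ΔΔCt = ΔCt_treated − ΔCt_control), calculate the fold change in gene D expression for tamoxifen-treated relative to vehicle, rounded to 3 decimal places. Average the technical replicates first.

Mean Ct: gene D vehicle 23.480; gene D tamoxifen-treated 21.825; HKG vehicle 20.645; HKG tamoxifen-treated 20.340
ΔCt(vehicle) = 23.480 − 20.645 = 2.835
ΔCt(tamoxifen-treated) = 21.825 − 20.340 = 1.485
ΔΔCt = 1.485 − 2.835 = -1.350
Fold change = 2^(−(-1.350)) = 2^1.350 = 2.5491

2.549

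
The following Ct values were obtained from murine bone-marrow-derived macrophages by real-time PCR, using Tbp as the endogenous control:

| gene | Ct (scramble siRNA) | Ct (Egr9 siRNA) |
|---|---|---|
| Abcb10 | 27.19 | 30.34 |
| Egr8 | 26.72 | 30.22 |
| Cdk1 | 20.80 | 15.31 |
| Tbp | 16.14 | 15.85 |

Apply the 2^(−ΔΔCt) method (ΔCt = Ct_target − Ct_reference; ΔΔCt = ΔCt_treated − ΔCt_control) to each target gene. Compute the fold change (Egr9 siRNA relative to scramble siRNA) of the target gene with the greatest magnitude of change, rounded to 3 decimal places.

36.758

Abcb10: ΔΔCt = (30.34−15.85) − (27.19−16.14) = 14.49 − 11.05 = 3.44; fold change = 2^-3.44 = 0.092
Egr8: ΔΔCt = (30.22−15.85) − (26.72−16.14) = 14.37 − 10.58 = 3.79; fold change = 2^-3.79 = 0.072
Cdk1: ΔΔCt = (15.31−15.85) − (20.80−16.14) = -0.54 − 4.66 = -5.20; fold change = 2^5.20 = 36.758
Cdk1 has the largest |ΔΔCt| = 5.20.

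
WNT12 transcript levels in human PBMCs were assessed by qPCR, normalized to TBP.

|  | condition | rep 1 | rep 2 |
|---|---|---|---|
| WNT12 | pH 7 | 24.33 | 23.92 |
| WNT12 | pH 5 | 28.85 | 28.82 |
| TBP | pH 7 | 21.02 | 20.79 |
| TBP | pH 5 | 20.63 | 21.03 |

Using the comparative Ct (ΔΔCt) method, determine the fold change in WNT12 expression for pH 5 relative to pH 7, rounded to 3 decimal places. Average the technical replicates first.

0.036

Mean Ct: WNT12 pH 7 24.125; WNT12 pH 5 28.835; TBP pH 7 20.905; TBP pH 5 20.830
ΔCt(pH 7) = 24.125 − 20.905 = 3.220
ΔCt(pH 5) = 28.835 − 20.830 = 8.005
ΔΔCt = 8.005 − 3.220 = 4.785
Fold change = 2^(−4.785) = 0.0363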